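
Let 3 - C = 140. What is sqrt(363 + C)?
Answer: sqrt(226) ≈ 15.033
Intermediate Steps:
C = -137 (C = 3 - 1*140 = 3 - 140 = -137)
sqrt(363 + C) = sqrt(363 - 137) = sqrt(226)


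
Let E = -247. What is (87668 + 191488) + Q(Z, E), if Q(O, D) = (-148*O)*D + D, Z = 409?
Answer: 15230313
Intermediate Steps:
Q(O, D) = D - 148*D*O (Q(O, D) = -148*D*O + D = D - 148*D*O)
(87668 + 191488) + Q(Z, E) = (87668 + 191488) - 247*(1 - 148*409) = 279156 - 247*(1 - 60532) = 279156 - 247*(-60531) = 279156 + 14951157 = 15230313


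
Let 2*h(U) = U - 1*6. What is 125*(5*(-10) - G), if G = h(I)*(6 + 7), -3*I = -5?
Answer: -16375/6 ≈ -2729.2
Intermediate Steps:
I = 5/3 (I = -⅓*(-5) = 5/3 ≈ 1.6667)
h(U) = -3 + U/2 (h(U) = (U - 1*6)/2 = (U - 6)/2 = (-6 + U)/2 = -3 + U/2)
G = -169/6 (G = (-3 + (½)*(5/3))*(6 + 7) = (-3 + ⅚)*13 = -13/6*13 = -169/6 ≈ -28.167)
125*(5*(-10) - G) = 125*(5*(-10) - 1*(-169/6)) = 125*(-50 + 169/6) = 125*(-131/6) = -16375/6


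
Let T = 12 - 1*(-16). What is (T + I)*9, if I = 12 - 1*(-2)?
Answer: 378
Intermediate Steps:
T = 28 (T = 12 + 16 = 28)
I = 14 (I = 12 + 2 = 14)
(T + I)*9 = (28 + 14)*9 = 42*9 = 378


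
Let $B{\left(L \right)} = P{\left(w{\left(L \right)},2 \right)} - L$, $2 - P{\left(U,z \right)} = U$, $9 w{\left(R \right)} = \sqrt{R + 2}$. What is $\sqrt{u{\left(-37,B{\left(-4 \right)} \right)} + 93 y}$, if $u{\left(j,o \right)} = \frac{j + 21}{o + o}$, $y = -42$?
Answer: $3 \sqrt{2} \sqrt{\frac{-11722 + 217 i \sqrt{2}}{54 - i \sqrt{2}}} \approx 0.00027912 - 62.509 i$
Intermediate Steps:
$w{\left(R \right)} = \frac{\sqrt{2 + R}}{9}$ ($w{\left(R \right)} = \frac{\sqrt{R + 2}}{9} = \frac{\sqrt{2 + R}}{9}$)
$P{\left(U,z \right)} = 2 - U$
$B{\left(L \right)} = 2 - L - \frac{\sqrt{2 + L}}{9}$ ($B{\left(L \right)} = \left(2 - \frac{\sqrt{2 + L}}{9}\right) - L = 2 - L - \frac{\sqrt{2 + L}}{9}$)
$u{\left(j,o \right)} = \frac{21 + j}{2 o}$
$\sqrt{u{\left(-37,B{\left(-4 \right)} \right)} + 93 y} = \sqrt{\frac{21 - 37}{2 \left(2 - -4 - \frac{\sqrt{2 - 4}}{9}\right)} + 93 \left(-42\right)} = \sqrt{\frac{1}{2} \frac{1}{2 + 4 - \frac{\sqrt{-2}}{9}} \left(-16\right) - 3906} = \sqrt{\frac{1}{2} \frac{1}{2 + 4 - \frac{i \sqrt{2}}{9}} \left(-16\right) - 3906} = \sqrt{\frac{1}{2} \frac{1}{6 - \frac{i \sqrt{2}}{9}} \left(-16\right) - 3906} = \sqrt{- \frac{8}{6 - \frac{i \sqrt{2}}{9}} - 3906} = \sqrt{-3906 - \frac{8}{6 - \frac{i \sqrt{2}}{9}}}$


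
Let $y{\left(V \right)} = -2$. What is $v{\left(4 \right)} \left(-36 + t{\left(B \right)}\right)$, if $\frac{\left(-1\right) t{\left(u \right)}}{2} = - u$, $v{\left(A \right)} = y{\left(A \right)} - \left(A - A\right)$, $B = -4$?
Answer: $88$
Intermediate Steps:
$v{\left(A \right)} = -2$ ($v{\left(A \right)} = -2 - \left(A - A\right) = -2 - 0 = -2 + 0 = -2$)
$t{\left(u \right)} = 2 u$ ($t{\left(u \right)} = - 2 \left(- u\right) = 2 u$)
$v{\left(4 \right)} \left(-36 + t{\left(B \right)}\right) = - 2 \left(-36 + 2 \left(-4\right)\right) = - 2 \left(-36 - 8\right) = \left(-2\right) \left(-44\right) = 88$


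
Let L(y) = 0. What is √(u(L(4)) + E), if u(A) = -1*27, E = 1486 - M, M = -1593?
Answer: 2*√763 ≈ 55.245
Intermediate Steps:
E = 3079 (E = 1486 - 1*(-1593) = 1486 + 1593 = 3079)
u(A) = -27
√(u(L(4)) + E) = √(-27 + 3079) = √3052 = 2*√763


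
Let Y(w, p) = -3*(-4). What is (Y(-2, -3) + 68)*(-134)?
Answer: -10720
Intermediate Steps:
Y(w, p) = 12
(Y(-2, -3) + 68)*(-134) = (12 + 68)*(-134) = 80*(-134) = -10720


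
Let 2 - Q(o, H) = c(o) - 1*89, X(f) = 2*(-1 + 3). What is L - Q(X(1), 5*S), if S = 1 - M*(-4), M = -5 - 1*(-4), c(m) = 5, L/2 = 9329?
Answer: 18572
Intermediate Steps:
L = 18658 (L = 2*9329 = 18658)
M = -1 (M = -5 + 4 = -1)
X(f) = 4 (X(f) = 2*2 = 4)
S = -3 (S = 1 - (-1)*(-4) = 1 - 1*4 = 1 - 4 = -3)
Q(o, H) = 86 (Q(o, H) = 2 - (5 - 1*89) = 2 - (5 - 89) = 2 - 1*(-84) = 2 + 84 = 86)
L - Q(X(1), 5*S) = 18658 - 1*86 = 18658 - 86 = 18572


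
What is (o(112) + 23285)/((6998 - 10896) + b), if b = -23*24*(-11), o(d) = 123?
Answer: 11704/1087 ≈ 10.767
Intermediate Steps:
b = 6072 (b = -552*(-11) = 6072)
(o(112) + 23285)/((6998 - 10896) + b) = (123 + 23285)/((6998 - 10896) + 6072) = 23408/(-3898 + 6072) = 23408/2174 = 23408*(1/2174) = 11704/1087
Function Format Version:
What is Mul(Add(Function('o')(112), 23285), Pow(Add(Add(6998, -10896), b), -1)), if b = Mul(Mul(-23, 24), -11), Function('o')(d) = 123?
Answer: Rational(11704, 1087) ≈ 10.767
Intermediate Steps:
b = 6072 (b = Mul(-552, -11) = 6072)
Mul(Add(Function('o')(112), 23285), Pow(Add(Add(6998, -10896), b), -1)) = Mul(Add(123, 23285), Pow(Add(Add(6998, -10896), 6072), -1)) = Mul(23408, Pow(Add(-3898, 6072), -1)) = Mul(23408, Pow(2174, -1)) = Mul(23408, Rational(1, 2174)) = Rational(11704, 1087)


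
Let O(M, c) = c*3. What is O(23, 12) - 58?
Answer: -22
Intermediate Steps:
O(M, c) = 3*c
O(23, 12) - 58 = 3*12 - 58 = 36 - 58 = -22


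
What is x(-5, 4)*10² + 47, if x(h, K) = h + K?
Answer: -53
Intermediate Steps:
x(h, K) = K + h
x(-5, 4)*10² + 47 = (4 - 5)*10² + 47 = -1*100 + 47 = -100 + 47 = -53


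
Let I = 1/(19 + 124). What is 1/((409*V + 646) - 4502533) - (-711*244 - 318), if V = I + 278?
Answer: 109062501014749/627510046 ≈ 1.7380e+5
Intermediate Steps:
I = 1/143 ≈ 0.0069930
V = 39755/143 (V = 1/143 + 278 = 39755/143 ≈ 278.01)
1/((409*V + 646) - 4502533) - (-711*244 - 318) = 1/((409*(39755/143) + 646) - 4502533) - (-711*244 - 318) = 1/((16259795/143 + 646) - 4502533) - (-173484 - 318) = 1/(16352173/143 - 4502533) - 1*(-173802) = 1/(-627510046/143) + 173802 = -143/627510046 + 173802 = 109062501014749/627510046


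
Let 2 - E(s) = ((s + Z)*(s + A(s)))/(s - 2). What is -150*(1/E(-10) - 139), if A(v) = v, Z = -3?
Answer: 1479900/71 ≈ 20844.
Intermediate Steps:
E(s) = 2 - 2*s*(-3 + s)/(-2 + s) (E(s) = 2 - (s - 3)*(s + s)/(s - 2) = 2 - (-3 + s)*(2*s)/(-2 + s) = 2 - 2*s*(-3 + s)/(-2 + s))
-150*(1/E(-10) - 139) = -150*(1/(2*(-2 - 1*(-10)**2 + 4*(-10))/(-2 - 10)) - 139) = -150*(1/(2*(-2 - 1*100 - 40)/(-12)) - 139) = -150*(1/(2*(-1/12)*(-2 - 100 - 40)) - 139) = -150*(1/(2*(-1/12)*(-142)) - 139) = -150*(1/(71/3) - 139) = -150*(3/71 - 139) = -150*(-9866/71) = 1479900/71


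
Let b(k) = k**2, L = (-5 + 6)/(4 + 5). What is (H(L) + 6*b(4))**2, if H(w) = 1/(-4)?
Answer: 146689/16 ≈ 9168.1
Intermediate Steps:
L = 1/9 ≈ 0.11111
H(w) = -1/4
(H(L) + 6*b(4))**2 = (-1/4 + 6*4**2)**2 = (-1/4 + 6*16)**2 = (-1/4 + 96)**2 = (383/4)**2 = 146689/16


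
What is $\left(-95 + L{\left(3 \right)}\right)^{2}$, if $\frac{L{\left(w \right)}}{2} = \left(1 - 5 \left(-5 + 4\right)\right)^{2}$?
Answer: $529$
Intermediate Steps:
$L{\left(w \right)} = 72$ ($L{\left(w \right)} = 2 \left(1 - 5 \left(-5 + 4\right)\right)^{2} = 2 \left(1 - -5\right)^{2} = 2 \left(1 + 5\right)^{2} = 2 \cdot 6^{2} = 2 \cdot 36 = 72$)
$\left(-95 + L{\left(3 \right)}\right)^{2} = \left(-95 + 72\right)^{2} = \left(-23\right)^{2} = 529$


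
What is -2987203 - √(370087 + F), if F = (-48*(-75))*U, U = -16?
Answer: -2987203 - √312487 ≈ -2.9878e+6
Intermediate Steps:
F = -57600 (F = -48*(-75)*(-16) = 3600*(-16) = -57600)
-2987203 - √(370087 + F) = -2987203 - √(370087 - 57600) = -2987203 - √312487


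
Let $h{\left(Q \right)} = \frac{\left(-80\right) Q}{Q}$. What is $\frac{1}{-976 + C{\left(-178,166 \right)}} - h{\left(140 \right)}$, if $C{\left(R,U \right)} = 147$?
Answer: $\frac{66319}{829} \approx 79.999$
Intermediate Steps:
$h{\left(Q \right)} = -80$
$\frac{1}{-976 + C{\left(-178,166 \right)}} - h{\left(140 \right)} = \frac{1}{-976 + 147} - -80 = \frac{1}{-829} + 80 = - \frac{1}{829} + 80 = \frac{66319}{829}$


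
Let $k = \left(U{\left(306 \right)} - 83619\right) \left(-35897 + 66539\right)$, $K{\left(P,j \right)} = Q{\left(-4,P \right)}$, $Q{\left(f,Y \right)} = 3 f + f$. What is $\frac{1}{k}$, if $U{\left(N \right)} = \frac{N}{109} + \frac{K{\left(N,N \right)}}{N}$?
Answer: $- \frac{5559}{14243097347038} \approx -3.9029 \cdot 10^{-10}$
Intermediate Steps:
$Q{\left(f,Y \right)} = 4 f$
$K{\left(P,j \right)} = -16$ ($K{\left(P,j \right)} = 4 \left(-4\right) = -16$)
$U{\left(N \right)} = - \frac{16}{N} + \frac{N}{109}$ ($U{\left(N \right)} = \frac{N}{109} - \frac{16}{N} = - \frac{16}{N} + \frac{N}{109}$)
$k = - \frac{14243097347038}{5559}$ ($k = \left(\left(- \frac{16}{306} + \frac{1}{109} \cdot 306\right) - 83619\right) \left(-35897 + 66539\right) = \left(\left(\left(-16\right) \frac{1}{306} + \frac{306}{109}\right) - 83619\right) 30642 = \left(\left(- \frac{8}{153} + \frac{306}{109}\right) - 83619\right) 30642 = \left(\frac{45946}{16677} - 83619\right) 30642 = \left(- \frac{1394468117}{16677}\right) 30642 = - \frac{14243097347038}{5559} \approx -2.5622 \cdot 10^{9}$)
$\frac{1}{k} = \frac{1}{- \frac{14243097347038}{5559}} = - \frac{5559}{14243097347038}$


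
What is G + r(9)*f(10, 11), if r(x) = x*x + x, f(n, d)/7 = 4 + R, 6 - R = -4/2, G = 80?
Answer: 7640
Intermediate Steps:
R = 8 (R = 6 - (-4)/2 = 6 - 1*(-2) = 6 + 2 = 8)
f(n, d) = 84 (f(n, d) = 7*(4 + 8) = 7*12 = 84)
r(x) = x + x² (r(x) = x² + x = x + x²)
G + r(9)*f(10, 11) = 80 + (9*(1 + 9))*84 = 80 + (9*10)*84 = 80 + 90*84 = 80 + 7560 = 7640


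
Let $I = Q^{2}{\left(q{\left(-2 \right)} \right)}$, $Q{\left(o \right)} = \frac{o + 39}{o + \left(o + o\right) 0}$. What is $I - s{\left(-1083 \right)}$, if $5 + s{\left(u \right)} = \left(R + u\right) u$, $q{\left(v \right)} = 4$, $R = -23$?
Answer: $- \frac{19162839}{16} \approx -1.1977 \cdot 10^{6}$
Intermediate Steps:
$Q{\left(o \right)} = \frac{39 + o}{o}$ ($Q{\left(o \right)} = \frac{39 + o}{o + 2 o 0} = \frac{39 + o}{o + 0} = \frac{39 + o}{o}$)
$s{\left(u \right)} = -5 + u \left(-23 + u\right)$ ($s{\left(u \right)} = -5 + \left(-23 + u\right) u = -5 + u \left(-23 + u\right)$)
$I = \frac{1849}{16}$ ($I = \left(\frac{39 + 4}{4}\right)^{2} = \left(\frac{1}{4} \cdot 43\right)^{2} = \left(\frac{43}{4}\right)^{2} = \frac{1849}{16} \approx 115.56$)
$I - s{\left(-1083 \right)} = \frac{1849}{16} - \left(-5 + \left(-1083\right)^{2} - -24909\right) = \frac{1849}{16} - \left(-5 + 1172889 + 24909\right) = \frac{1849}{16} - 1197793 = - \frac{19162839}{16}$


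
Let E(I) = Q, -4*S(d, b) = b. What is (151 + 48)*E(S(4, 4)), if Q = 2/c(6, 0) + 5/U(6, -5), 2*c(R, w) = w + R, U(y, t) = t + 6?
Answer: 3383/3 ≈ 1127.7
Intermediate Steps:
U(y, t) = 6 + t
S(d, b) = -b/4
c(R, w) = R/2 + w/2 (c(R, w) = (w + R)/2 = (R + w)/2 = R/2 + w/2)
Q = 17/3 (Q = 2/((1/2)*6 + (1/2)*0) + 5/(6 - 5) = 2/(3 + 0) + 5/1 = 2/3 + 5*1 = 2*(1/3) + 5 = 2/3 + 5 = 17/3 ≈ 5.6667)
E(I) = 17/3
(151 + 48)*E(S(4, 4)) = (151 + 48)*(17/3) = 199*(17/3) = 3383/3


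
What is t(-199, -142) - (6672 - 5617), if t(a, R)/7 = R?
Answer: -2049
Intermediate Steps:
t(a, R) = 7*R
t(-199, -142) - (6672 - 5617) = 7*(-142) - (6672 - 5617) = -994 - 1*1055 = -994 - 1055 = -2049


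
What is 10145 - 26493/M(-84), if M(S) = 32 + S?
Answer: 554033/52 ≈ 10654.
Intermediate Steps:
10145 - 26493/M(-84) = 10145 - 26493/(32 - 84) = 10145 - 26493/(-52) = 10145 - 26493*(-1/52) = 10145 + 26493/52 = 554033/52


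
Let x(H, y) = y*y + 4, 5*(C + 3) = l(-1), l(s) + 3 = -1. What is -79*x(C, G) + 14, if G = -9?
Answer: -6701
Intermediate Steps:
l(s) = -4 (l(s) = -3 - 1 = -4)
C = -19/5 (C = -3 + (⅕)*(-4) = -3 - ⅘ = -19/5 ≈ -3.8000)
x(H, y) = 4 + y² (x(H, y) = y² + 4 = 4 + y²)
-79*x(C, G) + 14 = -79*(4 + (-9)²) + 14 = -79*(4 + 81) + 14 = -79*85 + 14 = -6715 + 14 = -6701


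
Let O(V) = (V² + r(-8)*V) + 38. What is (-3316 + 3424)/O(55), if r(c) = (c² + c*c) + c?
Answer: 36/3221 ≈ 0.011177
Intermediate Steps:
r(c) = c + 2*c² (r(c) = (c² + c²) + c = 2*c² + c = c + 2*c²)
O(V) = 38 + V² + 120*V (O(V) = (V² + (-8*(1 + 2*(-8)))*V) + 38 = (V² + (-8*(1 - 16))*V) + 38 = (V² + (-8*(-15))*V) + 38 = (V² + 120*V) + 38 = 38 + V² + 120*V)
(-3316 + 3424)/O(55) = (-3316 + 3424)/(38 + 55² + 120*55) = 108/(38 + 3025 + 6600) = 108/9663 = 108*(1/9663) = 36/3221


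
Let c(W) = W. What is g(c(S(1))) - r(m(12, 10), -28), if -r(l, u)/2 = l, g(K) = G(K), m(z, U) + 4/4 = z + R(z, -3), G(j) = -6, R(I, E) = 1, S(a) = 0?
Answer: 18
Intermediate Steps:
m(z, U) = z (m(z, U) = -1 + (z + 1) = -1 + (1 + z) = z)
g(K) = -6
r(l, u) = -2*l
g(c(S(1))) - r(m(12, 10), -28) = -6 - (-2)*12 = -6 - 1*(-24) = -6 + 24 = 18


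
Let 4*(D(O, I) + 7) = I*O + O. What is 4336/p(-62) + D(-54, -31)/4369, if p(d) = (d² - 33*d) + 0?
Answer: 10644102/12866705 ≈ 0.82726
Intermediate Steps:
D(O, I) = -7 + O/4 + I*O/4 (D(O, I) = -7 + (I*O + O)/4 = -7 + (O + I*O)/4 = -7 + (O/4 + I*O/4) = -7 + O/4 + I*O/4)
p(d) = d² - 33*d
4336/p(-62) + D(-54, -31)/4369 = 4336/((-62*(-33 - 62))) + (-7 + (¼)*(-54) + (¼)*(-31)*(-54))/4369 = 4336/((-62*(-95))) + (-7 - 27/2 + 837/2)*(1/4369) = 4336/5890 + 398*(1/4369) = 4336*(1/5890) + 398/4369 = 2168/2945 + 398/4369 = 10644102/12866705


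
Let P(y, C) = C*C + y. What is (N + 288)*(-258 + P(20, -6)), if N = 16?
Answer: -61408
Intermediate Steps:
P(y, C) = y + C² (P(y, C) = C² + y = y + C²)
(N + 288)*(-258 + P(20, -6)) = (16 + 288)*(-258 + (20 + (-6)²)) = 304*(-258 + (20 + 36)) = 304*(-258 + 56) = 304*(-202) = -61408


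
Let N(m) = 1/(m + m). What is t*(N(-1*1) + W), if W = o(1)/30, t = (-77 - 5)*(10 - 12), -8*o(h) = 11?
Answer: -5371/60 ≈ -89.517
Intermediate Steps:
o(h) = -11/8 (o(h) = -⅛*11 = -11/8)
t = 164 (t = -82*(-2) = 164)
W = -11/240 (W = -11/8/30 = -11/8*1/30 = -11/240 ≈ -0.045833)
N(m) = 1/(2*m)
t*(N(-1*1) + W) = 164*(1/(2*((-1*1))) - 11/240) = 164*((½)/(-1) - 11/240) = 164*((½)*(-1) - 11/240) = 164*(-½ - 11/240) = 164*(-131/240) = -5371/60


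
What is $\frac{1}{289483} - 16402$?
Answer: $- \frac{4748100165}{289483} \approx -16402.0$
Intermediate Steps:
$\frac{1}{289483} - 16402 = - \frac{4748100165}{289483}$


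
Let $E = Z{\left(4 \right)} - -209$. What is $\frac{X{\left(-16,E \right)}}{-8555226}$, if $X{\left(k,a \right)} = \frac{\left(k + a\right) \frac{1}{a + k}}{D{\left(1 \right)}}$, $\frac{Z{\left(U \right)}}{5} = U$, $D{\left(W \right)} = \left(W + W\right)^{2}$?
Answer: $- \frac{1}{34220904} \approx -2.9222 \cdot 10^{-8}$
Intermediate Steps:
$D{\left(W \right)} = 4 W^{2}$ ($D{\left(W \right)} = \left(2 W\right)^{2} = 4 W^{2}$)
$Z{\left(U \right)} = 5 U$
$E = 229$ ($E = 5 \cdot 4 - -209 = 20 + 209 = 229$)
$X{\left(k,a \right)} = \frac{1}{4}$ ($X{\left(k,a \right)} = \frac{\left(k + a\right) \frac{1}{a + k}}{4 \cdot 1^{2}} = \frac{\left(a + k\right) \frac{1}{a + k}}{4 \cdot 1} = 1 \cdot \frac{1}{4} = \frac{1}{4}$)
$\frac{X{\left(-16,E \right)}}{-8555226} = \frac{1}{4 \left(-8555226\right)} = \frac{1}{4} \left(- \frac{1}{8555226}\right) = - \frac{1}{34220904}$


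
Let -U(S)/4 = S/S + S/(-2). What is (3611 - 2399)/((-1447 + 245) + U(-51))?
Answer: -101/109 ≈ -0.92661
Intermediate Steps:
U(S) = -4 + 2*S (U(S) = -4*(S/S + S/(-2)) = -4*(1 + S*(-½)) = -4*(1 - S/2) = -4 + 2*S)
(3611 - 2399)/((-1447 + 245) + U(-51)) = (3611 - 2399)/((-1447 + 245) + (-4 + 2*(-51))) = 1212/(-1202 + (-4 - 102)) = 1212/(-1202 - 106) = 1212/(-1308) = 1212*(-1/1308) = -101/109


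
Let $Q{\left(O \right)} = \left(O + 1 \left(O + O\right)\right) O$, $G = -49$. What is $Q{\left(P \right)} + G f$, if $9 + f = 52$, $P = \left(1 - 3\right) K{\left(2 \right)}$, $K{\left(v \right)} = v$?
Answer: $-2059$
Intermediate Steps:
$P = -4$ ($P = \left(1 - 3\right) 2 = \left(-2\right) 2 = -4$)
$Q{\left(O \right)} = 3 O^{2}$ ($Q{\left(O \right)} = \left(O + 1 \cdot 2 O\right) O = \left(O + 2 O\right) O = 3 O O = 3 O^{2}$)
$f = 43$ ($f = -9 + 52 = 43$)
$Q{\left(P \right)} + G f = 3 \left(-4\right)^{2} - 2107 = 3 \cdot 16 - 2107 = 48 - 2107 = -2059$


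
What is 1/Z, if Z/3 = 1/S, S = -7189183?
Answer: -7189183/3 ≈ -2.3964e+6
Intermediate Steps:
Z = -3/7189183 (Z = 3/(-7189183) = 3*(-1/7189183) = -3/7189183 ≈ -4.1729e-7)
1/Z = 1/(-3/7189183) = -7189183/3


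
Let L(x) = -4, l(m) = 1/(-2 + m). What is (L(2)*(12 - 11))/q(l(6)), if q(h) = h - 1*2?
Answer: 16/7 ≈ 2.2857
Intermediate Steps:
q(h) = -2 + h (q(h) = h - 2 = -2 + h)
(L(2)*(12 - 11))/q(l(6)) = (-4*(12 - 11))/(-2 + 1/(-2 + 6)) = (-4*1)/(-2 + 1/4) = -4/(-2 + 1/4) = -4/(-7/4) = -4*(-4/7) = 16/7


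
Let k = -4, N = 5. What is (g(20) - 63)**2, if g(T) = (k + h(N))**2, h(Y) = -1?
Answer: 1444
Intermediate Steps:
g(T) = 25 (g(T) = (-4 - 1)**2 = (-5)**2 = 25)
(g(20) - 63)**2 = (25 - 63)**2 = (-38)**2 = 1444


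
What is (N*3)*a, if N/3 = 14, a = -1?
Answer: -126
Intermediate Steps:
N = 42 (N = 3*14 = 42)
(N*3)*a = (42*3)*(-1) = 126*(-1) = -126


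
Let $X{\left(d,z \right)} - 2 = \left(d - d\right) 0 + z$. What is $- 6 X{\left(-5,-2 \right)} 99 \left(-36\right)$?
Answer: $0$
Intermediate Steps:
$X{\left(d,z \right)} = 2 + z$ ($X{\left(d,z \right)} = 2 + \left(\left(d - d\right) 0 + z\right) = 2 + \left(0 \cdot 0 + z\right) = 2 + \left(0 + z\right) = 2 + z$)
$- 6 X{\left(-5,-2 \right)} 99 \left(-36\right) = - 6 \left(2 - 2\right) 99 \left(-36\right) = \left(-6\right) 0 \cdot 99 \left(-36\right) = 0 \cdot 99 \left(-36\right) = 0 \left(-36\right) = 0$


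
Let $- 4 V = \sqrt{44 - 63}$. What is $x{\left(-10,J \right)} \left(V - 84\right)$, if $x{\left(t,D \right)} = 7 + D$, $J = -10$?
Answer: $252 + \frac{3 i \sqrt{19}}{4} \approx 252.0 + 3.2692 i$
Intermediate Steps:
$V = - \frac{i \sqrt{19}}{4}$ ($V = - \frac{\sqrt{44 - 63}}{4} = - \frac{\sqrt{-19}}{4} = - \frac{i \sqrt{19}}{4} \approx - 1.0897 i$)
$x{\left(-10,J \right)} \left(V - 84\right) = \left(7 - 10\right) \left(- \frac{i \sqrt{19}}{4} - 84\right) = - 3 \left(-84 - \frac{i \sqrt{19}}{4}\right) = 252 + \frac{3 i \sqrt{19}}{4}$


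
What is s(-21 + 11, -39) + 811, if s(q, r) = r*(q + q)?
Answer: 1591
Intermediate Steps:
s(q, r) = 2*q*r (s(q, r) = r*(2*q) = 2*q*r)
s(-21 + 11, -39) + 811 = 2*(-21 + 11)*(-39) + 811 = 2*(-10)*(-39) + 811 = 780 + 811 = 1591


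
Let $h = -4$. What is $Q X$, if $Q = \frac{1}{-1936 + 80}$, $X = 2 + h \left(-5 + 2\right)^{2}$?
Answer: $\frac{17}{928} \approx 0.018319$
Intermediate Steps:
$X = -34$ ($X = 2 - 4 \left(-5 + 2\right)^{2} = 2 - 4 \left(-3\right)^{2} = 2 - 36 = -34$)
$Q = - \frac{1}{1856}$ ($Q = \frac{1}{-1856} = - \frac{1}{1856} \approx -0.00053879$)
$Q X = \left(- \frac{1}{1856}\right) \left(-34\right) = \frac{17}{928}$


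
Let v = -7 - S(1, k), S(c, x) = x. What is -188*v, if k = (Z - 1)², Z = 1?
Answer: 1316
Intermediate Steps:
k = 0 (k = (1 - 1)² = 0² = 0)
v = -7 (v = -7 - 1*0 = -7 + 0 = -7)
-188*v = -188*(-7) = 1316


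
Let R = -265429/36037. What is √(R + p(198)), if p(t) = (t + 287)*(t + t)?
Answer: √249412105505267/36037 ≈ 438.24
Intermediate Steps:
R = -265429/36037 (R = -265429*1/36037 = -265429/36037 ≈ -7.3655)
p(t) = 2*t*(287 + t) (p(t) = (287 + t)*(2*t) = 2*t*(287 + t))
√(R + p(198)) = √(-265429/36037 + 2*198*(287 + 198)) = √(-265429/36037 + 2*198*485) = √(-265429/36037 + 192060) = √(6921000791/36037) = √249412105505267/36037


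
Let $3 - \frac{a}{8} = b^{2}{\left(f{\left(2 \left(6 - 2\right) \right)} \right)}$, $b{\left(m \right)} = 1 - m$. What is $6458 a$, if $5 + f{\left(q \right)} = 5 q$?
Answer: $-59568592$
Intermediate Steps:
$f{\left(q \right)} = -5 + 5 q$
$a = -9224$ ($a = 24 - 8 \left(1 - \left(-5 + 5 \cdot 2 \left(6 - 2\right)\right)\right)^{2} = 24 - 8 \left(1 - \left(-5 + 5 \cdot 2 \cdot 4\right)\right)^{2} = 24 - 8 \left(1 - \left(-5 + 5 \cdot 8\right)\right)^{2} = 24 - 8 \left(1 - \left(-5 + 40\right)\right)^{2} = 24 - 8 \left(1 - 35\right)^{2} = 24 - 8 \left(-34\right)^{2} = 24 - 9248 = -9224$)
$6458 a = 6458 \left(-9224\right) = -59568592$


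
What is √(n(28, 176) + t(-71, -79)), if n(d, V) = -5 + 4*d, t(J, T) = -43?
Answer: 8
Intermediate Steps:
√(n(28, 176) + t(-71, -79)) = √((-5 + 4*28) - 43) = √((-5 + 112) - 43) = √(107 - 43) = √64 = 8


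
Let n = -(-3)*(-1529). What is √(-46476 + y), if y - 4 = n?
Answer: I*√51059 ≈ 225.96*I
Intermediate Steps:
n = -4587 (n = -3*1529 = -4587)
y = -4583 (y = 4 - 4587 = -4583)
√(-46476 + y) = √(-46476 - 4583) = √(-51059) = I*√51059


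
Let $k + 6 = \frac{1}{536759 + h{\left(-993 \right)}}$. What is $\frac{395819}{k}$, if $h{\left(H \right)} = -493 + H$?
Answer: $- \frac{211871223587}{3211637} \approx -65970.0$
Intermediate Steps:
$k = - \frac{3211637}{535273}$ ($k = -6 + \frac{1}{536759 - 1486} = -6 + \frac{1}{535273} = - \frac{3211637}{535273} \approx -6.0$)
$\frac{395819}{k} = \frac{395819}{- \frac{3211637}{535273}} = 395819 \left(- \frac{535273}{3211637}\right) = - \frac{211871223587}{3211637}$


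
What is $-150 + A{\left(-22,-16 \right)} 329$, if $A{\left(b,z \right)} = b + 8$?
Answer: $-4756$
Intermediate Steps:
$A{\left(b,z \right)} = 8 + b$
$-150 + A{\left(-22,-16 \right)} 329 = -150 + \left(8 - 22\right) 329 = -150 - 4606 = -4756$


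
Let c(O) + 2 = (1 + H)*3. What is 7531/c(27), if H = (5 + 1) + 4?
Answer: 7531/31 ≈ 242.94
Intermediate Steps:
H = 10 (H = 6 + 4 = 10)
c(O) = 31 (c(O) = -2 + (1 + 10)*3 = -2 + 11*3 = -2 + 33 = 31)
7531/c(27) = 7531/31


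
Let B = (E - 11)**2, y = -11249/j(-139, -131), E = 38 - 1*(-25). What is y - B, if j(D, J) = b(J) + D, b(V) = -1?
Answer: -52473/20 ≈ -2623.6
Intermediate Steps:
E = 63 (E = 38 + 25 = 63)
j(D, J) = -1 + D
y = 1607/20 (y = -11249/(-1 - 139) = -11249/(-140) = -11249*(-1/140) = 1607/20 ≈ 80.350)
B = 2704 (B = (63 - 11)**2 = 52**2 = 2704)
y - B = 1607/20 - 1*2704 = 1607/20 - 2704 = -52473/20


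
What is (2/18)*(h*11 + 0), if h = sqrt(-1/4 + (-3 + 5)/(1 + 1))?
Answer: 11*sqrt(3)/18 ≈ 1.0585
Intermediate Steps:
h = sqrt(3)/2 (h = sqrt(-1*1/4 + 2/2) = sqrt(-1/4 + 2*(1/2)) = sqrt(-1/4 + 1) = sqrt(3/4) = sqrt(3)/2 ≈ 0.86602)
(2/18)*(h*11 + 0) = (2/18)*((sqrt(3)/2)*11 + 0) = (2*(1/18))*(11*sqrt(3)/2 + 0) = (11*sqrt(3)/2)/9 = 11*sqrt(3)/18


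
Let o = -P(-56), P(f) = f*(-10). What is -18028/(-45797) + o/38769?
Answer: 673281212/1775503893 ≈ 0.37921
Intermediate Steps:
P(f) = -10*f
o = -560 (o = -(-10)*(-56) = -1*560 = -560)
-18028/(-45797) + o/38769 = -18028/(-45797) - 560/38769 = -18028*(-1/45797) - 560*1/38769 = 18028/45797 - 560/38769 = 673281212/1775503893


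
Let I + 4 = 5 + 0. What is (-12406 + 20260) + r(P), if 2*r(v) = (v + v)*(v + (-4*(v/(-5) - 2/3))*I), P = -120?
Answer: 33454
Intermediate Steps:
I = 1 (I = -4 + (5 + 0) = -4 + 5 = 1)
r(v) = v*(8/3 + 9*v/5) (r(v) = ((v + v)*(v - 4*(v/(-5) - 2/3)*1))/2 = ((2*v)*(v - 4*(v*(-⅕) - 2*⅓)*1))/2 = ((2*v)*(v - 4*(-v/5 - ⅔)*1))/2 = ((2*v)*(v - 4*(-⅔ - v/5)*1))/2 = ((2*v)*(v + (8/3 + 4*v/5)*1))/2 = ((2*v)*(v + (8/3 + 4*v/5)))/2 = ((2*v)*(8/3 + 9*v/5))/2 = (2*v*(8/3 + 9*v/5))/2 = v*(8/3 + 9*v/5))
(-12406 + 20260) + r(P) = (-12406 + 20260) + (1/15)*(-120)*(40 + 27*(-120)) = 7854 + (1/15)*(-120)*(40 - 3240) = 7854 + (1/15)*(-120)*(-3200) = 7854 + 25600 = 33454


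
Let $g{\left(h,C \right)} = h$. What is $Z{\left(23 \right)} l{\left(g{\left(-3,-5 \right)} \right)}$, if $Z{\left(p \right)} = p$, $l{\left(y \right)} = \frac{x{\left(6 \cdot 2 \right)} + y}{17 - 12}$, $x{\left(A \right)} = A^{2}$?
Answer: $\frac{3243}{5} \approx 648.6$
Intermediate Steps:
$l{\left(y \right)} = \frac{144}{5} + \frac{y}{5}$ ($l{\left(y \right)} = \frac{\left(6 \cdot 2\right)^{2} + y}{17 - 12} = \frac{12^{2} + y}{5} = \left(144 + y\right) \frac{1}{5} = \frac{144}{5} + \frac{y}{5}$)
$Z{\left(23 \right)} l{\left(g{\left(-3,-5 \right)} \right)} = 23 \left(\frac{144}{5} + \frac{1}{5} \left(-3\right)\right) = 23 \left(\frac{144}{5} - \frac{3}{5}\right) = 23 \cdot \frac{141}{5} = \frac{3243}{5}$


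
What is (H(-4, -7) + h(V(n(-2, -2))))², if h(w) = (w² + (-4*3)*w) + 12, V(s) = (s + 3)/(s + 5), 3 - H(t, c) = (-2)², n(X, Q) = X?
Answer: 4096/81 ≈ 50.568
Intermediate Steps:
H(t, c) = -1 (H(t, c) = 3 - 1*(-2)² = 3 - 1*4 = 3 - 4 = -1)
V(s) = (3 + s)/(5 + s)
h(w) = 12 + w² - 12*w (h(w) = (w² - 12*w) + 12 = 12 + w² - 12*w)
(H(-4, -7) + h(V(n(-2, -2))))² = (-1 + (12 + ((3 - 2)/(5 - 2))² - 12*(3 - 2)/(5 - 2)))² = (-1 + (12 + (1/3)² - 12/3))² = (-1 + (12 + ((⅓)*1)² - 4))² = (-1 + (12 + (⅓)² - 12*⅓))² = (-1 + (12 + ⅑ - 4))² = (-1 + 73/9)² = (64/9)² = 4096/81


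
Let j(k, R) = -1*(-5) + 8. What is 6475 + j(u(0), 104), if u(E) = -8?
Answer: 6488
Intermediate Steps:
j(k, R) = 13 (j(k, R) = 5 + 8 = 13)
6475 + j(u(0), 104) = 6475 + 13 = 6488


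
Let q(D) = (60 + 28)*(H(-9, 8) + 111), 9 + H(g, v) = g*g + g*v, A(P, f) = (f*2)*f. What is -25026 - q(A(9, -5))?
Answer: -34794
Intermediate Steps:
A(P, f) = 2*f² (A(P, f) = (2*f)*f = 2*f²)
H(g, v) = -9 + g² + g*v (H(g, v) = -9 + (g*g + g*v) = -9 + (g² + g*v) = -9 + g² + g*v)
q(D) = 9768 (q(D) = (60 + 28)*((-9 + (-9)² - 9*8) + 111) = 88*((-9 + 81 - 72) + 111) = 88*(0 + 111) = 88*111 = 9768)
-25026 - q(A(9, -5)) = -25026 - 1*9768 = -25026 - 9768 = -34794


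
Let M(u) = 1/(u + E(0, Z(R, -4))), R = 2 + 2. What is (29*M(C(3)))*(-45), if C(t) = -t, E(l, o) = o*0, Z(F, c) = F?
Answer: 435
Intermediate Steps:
R = 4
E(l, o) = 0
M(u) = 1/u (M(u) = 1/(u + 0) = 1/u)
(29*M(C(3)))*(-45) = (29/((-1*3)))*(-45) = (29/(-3))*(-45) = (29*(-⅓))*(-45) = -29/3*(-45) = 435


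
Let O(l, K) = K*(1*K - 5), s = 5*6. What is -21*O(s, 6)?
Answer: -126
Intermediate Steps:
s = 30
O(l, K) = K*(-5 + K) (O(l, K) = K*(K - 5) = K*(-5 + K))
-21*O(s, 6) = -126*(-5 + 6) = -126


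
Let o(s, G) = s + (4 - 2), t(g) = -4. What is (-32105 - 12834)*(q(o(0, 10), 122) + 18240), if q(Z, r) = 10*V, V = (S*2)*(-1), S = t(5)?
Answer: -823282480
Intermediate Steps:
S = -4
o(s, G) = 2 + s (o(s, G) = s + 2 = 2 + s)
V = 8 (V = -4*2*(-1) = -8*(-1) = 8)
q(Z, r) = 80 (q(Z, r) = 10*8 = 80)
(-32105 - 12834)*(q(o(0, 10), 122) + 18240) = (-32105 - 12834)*(80 + 18240) = -44939*18320 = -823282480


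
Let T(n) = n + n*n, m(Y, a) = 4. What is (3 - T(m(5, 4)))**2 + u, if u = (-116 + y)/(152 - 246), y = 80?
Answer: 13601/47 ≈ 289.38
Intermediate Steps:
T(n) = n + n**2
u = 18/47 (u = (-116 + 80)/(152 - 246) = -36/(-94) = -36*(-1/94) = 18/47 ≈ 0.38298)
(3 - T(m(5, 4)))**2 + u = (3 - 4*(1 + 4))**2 + 18/47 = (3 - 4*5)**2 + 18/47 = (3 - 1*20)**2 + 18/47 = (3 - 20)**2 + 18/47 = (-17)**2 + 18/47 = 289 + 18/47 = 13601/47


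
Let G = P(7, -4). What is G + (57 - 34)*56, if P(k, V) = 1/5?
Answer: 6441/5 ≈ 1288.2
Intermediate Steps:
P(k, V) = ⅕
G = ⅕ ≈ 0.20000
G + (57 - 34)*56 = ⅕ + (57 - 34)*56 = ⅕ + 23*56 = ⅕ + 1288 = 6441/5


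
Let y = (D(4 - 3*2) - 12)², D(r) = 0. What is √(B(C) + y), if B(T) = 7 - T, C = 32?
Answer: √119 ≈ 10.909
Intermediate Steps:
y = 144 (y = (0 - 12)² = (-12)² = 144)
√(B(C) + y) = √((7 - 1*32) + 144) = √((7 - 32) + 144) = √(-25 + 144) = √119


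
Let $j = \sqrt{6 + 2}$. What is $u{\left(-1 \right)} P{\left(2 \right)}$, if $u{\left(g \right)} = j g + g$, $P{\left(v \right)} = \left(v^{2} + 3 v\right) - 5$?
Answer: $-5 - 10 \sqrt{2} \approx -19.142$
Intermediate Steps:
$j = 2 \sqrt{2}$ ($j = \sqrt{8} = 2 \sqrt{2} \approx 2.8284$)
$P{\left(v \right)} = -5 + v^{2} + 3 v$
$u{\left(g \right)} = g + 2 g \sqrt{2}$ ($u{\left(g \right)} = 2 \sqrt{2} g + g = 2 g \sqrt{2} + g = g + 2 g \sqrt{2}$)
$u{\left(-1 \right)} P{\left(2 \right)} = - (1 + 2 \sqrt{2}) \left(-5 + 2^{2} + 3 \cdot 2\right) = \left(-1 - 2 \sqrt{2}\right) \left(-5 + 4 + 6\right) = \left(-1 - 2 \sqrt{2}\right) 5 = -5 - 10 \sqrt{2}$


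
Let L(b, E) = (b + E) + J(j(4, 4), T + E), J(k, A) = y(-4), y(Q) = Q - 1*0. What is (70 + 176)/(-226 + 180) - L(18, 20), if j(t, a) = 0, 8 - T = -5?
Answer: -905/23 ≈ -39.348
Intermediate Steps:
T = 13 (T = 8 - 1*(-5) = 8 + 5 = 13)
y(Q) = Q (y(Q) = Q + 0 = Q)
J(k, A) = -4
L(b, E) = -4 + E + b (L(b, E) = (b + E) - 4 = (E + b) - 4 = -4 + E + b)
(70 + 176)/(-226 + 180) - L(18, 20) = (70 + 176)/(-226 + 180) - (-4 + 20 + 18) = 246/(-46) - 1*34 = 246*(-1/46) - 34 = -123/23 - 34 = -905/23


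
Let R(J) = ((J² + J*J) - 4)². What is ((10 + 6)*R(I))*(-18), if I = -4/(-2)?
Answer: -4608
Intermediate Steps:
I = 2 (I = -4*(-½) = 2)
R(J) = (-4 + 2*J²)² (R(J) = ((J² + J²) - 4)² = (2*J² - 4)² = (-4 + 2*J²)²)
((10 + 6)*R(I))*(-18) = ((10 + 6)*(4*(-2 + 2²)²))*(-18) = (16*(4*(-2 + 4)²))*(-18) = (16*(4*2²))*(-18) = (16*(4*4))*(-18) = (16*16)*(-18) = 256*(-18) = -4608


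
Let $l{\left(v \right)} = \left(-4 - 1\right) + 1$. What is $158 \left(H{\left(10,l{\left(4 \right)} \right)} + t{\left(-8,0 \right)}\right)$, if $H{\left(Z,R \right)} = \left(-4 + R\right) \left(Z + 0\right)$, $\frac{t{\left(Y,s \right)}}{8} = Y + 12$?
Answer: $-7584$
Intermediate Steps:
$t{\left(Y,s \right)} = 96 + 8 Y$ ($t{\left(Y,s \right)} = 8 \left(Y + 12\right) = 8 \left(12 + Y\right) = 96 + 8 Y$)
$l{\left(v \right)} = -4$ ($l{\left(v \right)} = -5 + 1 = -4$)
$H{\left(Z,R \right)} = Z \left(-4 + R\right)$ ($H{\left(Z,R \right)} = \left(-4 + R\right) Z = Z \left(-4 + R\right)$)
$158 \left(H{\left(10,l{\left(4 \right)} \right)} + t{\left(-8,0 \right)}\right) = 158 \left(10 \left(-4 - 4\right) + \left(96 + 8 \left(-8\right)\right)\right) = 158 \left(10 \left(-8\right) + \left(96 - 64\right)\right) = 158 \left(-80 + 32\right) = 158 \left(-48\right) = -7584$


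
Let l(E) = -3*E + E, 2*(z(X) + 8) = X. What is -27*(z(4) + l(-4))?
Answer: -54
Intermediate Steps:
z(X) = -8 + X/2
l(E) = -2*E
-27*(z(4) + l(-4)) = -27*((-8 + (½)*4) - 2*(-4)) = -27*((-8 + 2) + 8) = -27*(-6 + 8) = -27*2 = -54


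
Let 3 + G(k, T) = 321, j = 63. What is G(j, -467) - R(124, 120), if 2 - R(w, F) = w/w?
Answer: 317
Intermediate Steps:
G(k, T) = 318 (G(k, T) = -3 + 321 = 318)
R(w, F) = 1 (R(w, F) = 2 - w/w = 2 - 1*1 = 2 - 1 = 1)
G(j, -467) - R(124, 120) = 318 - 1*1 = 318 - 1 = 317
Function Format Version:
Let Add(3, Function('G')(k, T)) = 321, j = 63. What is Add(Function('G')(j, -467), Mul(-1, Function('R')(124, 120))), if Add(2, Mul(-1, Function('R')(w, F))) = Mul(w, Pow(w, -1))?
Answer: 317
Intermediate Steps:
Function('G')(k, T) = 318 (Function('G')(k, T) = Add(-3, 321) = 318)
Function('R')(w, F) = 1 (Function('R')(w, F) = Add(2, Mul(-1, Mul(w, Pow(w, -1)))) = Add(2, Mul(-1, 1)) = Add(2, -1) = 1)
Add(Function('G')(j, -467), Mul(-1, Function('R')(124, 120))) = Add(318, Mul(-1, 1)) = Add(318, -1) = 317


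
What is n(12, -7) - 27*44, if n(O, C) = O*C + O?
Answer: -1260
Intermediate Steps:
n(O, C) = O + C*O (n(O, C) = C*O + O = O + C*O)
n(12, -7) - 27*44 = 12*(1 - 7) - 27*44 = 12*(-6) - 1188 = -72 - 1188 = -1260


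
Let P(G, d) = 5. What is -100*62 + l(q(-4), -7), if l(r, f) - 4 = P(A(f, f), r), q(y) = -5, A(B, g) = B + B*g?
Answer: -6191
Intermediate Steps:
l(r, f) = 9 (l(r, f) = 4 + 5 = 9)
-100*62 + l(q(-4), -7) = -100*62 + 9 = -6200 + 9 = -6191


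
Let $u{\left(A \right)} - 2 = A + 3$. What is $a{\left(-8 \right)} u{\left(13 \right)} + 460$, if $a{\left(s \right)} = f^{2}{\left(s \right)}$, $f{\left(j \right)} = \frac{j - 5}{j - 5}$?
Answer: $478$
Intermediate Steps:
$f{\left(j \right)} = 1$ ($f{\left(j \right)} = \frac{-5 + j}{-5 + j} = 1$)
$a{\left(s \right)} = 1$ ($a{\left(s \right)} = 1^{2} = 1$)
$u{\left(A \right)} = 5 + A$ ($u{\left(A \right)} = 2 + \left(A + 3\right) = 2 + \left(3 + A\right) = 5 + A$)
$a{\left(-8 \right)} u{\left(13 \right)} + 460 = 1 \left(5 + 13\right) + 460 = 1 \cdot 18 + 460 = 18 + 460 = 478$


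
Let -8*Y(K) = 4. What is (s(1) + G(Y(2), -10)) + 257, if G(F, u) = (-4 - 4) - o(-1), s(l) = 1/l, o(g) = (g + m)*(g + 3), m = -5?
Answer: 262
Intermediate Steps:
o(g) = (-5 + g)*(3 + g) (o(g) = (g - 5)*(g + 3) = (-5 + g)*(3 + g))
Y(K) = -½ (Y(K) = -⅛*4 = -½)
G(F, u) = 4 (G(F, u) = (-4 - 4) - (-15 + (-1)² - 2*(-1)) = -8 - (-15 + 1 + 2) = -8 - 1*(-12) = -8 + 12 = 4)
(s(1) + G(Y(2), -10)) + 257 = (1/1 + 4) + 257 = (1 + 4) + 257 = 5 + 257 = 262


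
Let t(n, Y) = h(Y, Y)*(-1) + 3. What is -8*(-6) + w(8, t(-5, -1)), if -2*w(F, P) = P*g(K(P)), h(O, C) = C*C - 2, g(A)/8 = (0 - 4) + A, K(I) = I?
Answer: 48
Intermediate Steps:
g(A) = -32 + 8*A (g(A) = 8*((0 - 4) + A) = 8*(-4 + A) = -32 + 8*A)
h(O, C) = -2 + C² (h(O, C) = C² - 2 = -2 + C²)
t(n, Y) = 5 - Y² (t(n, Y) = (-2 + Y²)*(-1) + 3 = (2 - Y²) + 3 = 5 - Y²)
w(F, P) = -P*(-32 + 8*P)/2
-8*(-6) + w(8, t(-5, -1)) = -8*(-6) + 4*(5 - 1*(-1)²)*(4 - (5 - 1*(-1)²)) = 48 + 4*(5 - 1*1)*(4 - (5 - 1*1)) = 48 + 4*(5 - 1)*(4 - (5 - 1)) = 48 + 4*4*(4 - 1*4) = 48 + 4*4*(4 - 4) = 48 + 4*4*0 = 48 + 0 = 48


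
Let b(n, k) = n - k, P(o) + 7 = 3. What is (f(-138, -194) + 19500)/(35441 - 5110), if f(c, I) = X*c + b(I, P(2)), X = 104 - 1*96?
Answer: 18206/30331 ≈ 0.60024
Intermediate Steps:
P(o) = -4 (P(o) = -7 + 3 = -4)
X = 8 (X = 104 - 96 = 8)
f(c, I) = 4 + I + 8*c (f(c, I) = 8*c + (I - 1*(-4)) = 8*c + (I + 4) = 8*c + (4 + I) = 4 + I + 8*c)
(f(-138, -194) + 19500)/(35441 - 5110) = ((4 - 194 + 8*(-138)) + 19500)/(35441 - 5110) = ((4 - 194 - 1104) + 19500)/30331 = (-1294 + 19500)*(1/30331) = 18206*(1/30331) = 18206/30331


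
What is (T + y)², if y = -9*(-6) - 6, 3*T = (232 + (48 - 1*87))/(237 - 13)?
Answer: 1052937601/451584 ≈ 2331.7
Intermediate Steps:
T = 193/672 (T = ((232 + (48 - 1*87))/(237 - 13))/3 = ((232 + (48 - 87))/224)/3 = ((232 - 39)*(1/224))/3 = (193*(1/224))/3 = (⅓)*(193/224) = 193/672 ≈ 0.28720)
y = 48 (y = 54 - 6 = 48)
(T + y)² = (193/672 + 48)² = (32449/672)² = 1052937601/451584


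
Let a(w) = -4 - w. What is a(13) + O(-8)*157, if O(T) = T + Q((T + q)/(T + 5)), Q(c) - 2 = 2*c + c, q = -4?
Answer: 925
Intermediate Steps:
Q(c) = 2 + 3*c (Q(c) = 2 + (2*c + c) = 2 + 3*c)
O(T) = 2 + T + 3*(-4 + T)/(5 + T) (O(T) = T + (2 + 3*((T - 4)/(T + 5))) = T + (2 + 3*((-4 + T)/(5 + T))) = T + (2 + 3*(-4 + T)/(5 + T)) = 2 + T + 3*(-4 + T)/(5 + T))
a(13) + O(-8)*157 = (-4 - 1*13) + ((-2 + (-8)² + 10*(-8))/(5 - 8))*157 = (-4 - 13) + ((-2 + 64 - 80)/(-3))*157 = -17 - ⅓*(-18)*157 = -17 + 6*157 = -17 + 942 = 925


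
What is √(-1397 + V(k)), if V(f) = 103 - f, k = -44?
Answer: 25*I*√2 ≈ 35.355*I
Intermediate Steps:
√(-1397 + V(k)) = √(-1397 + (103 - 1*(-44))) = √(-1397 + (103 + 44)) = √(-1397 + 147) = √(-1250) = 25*I*√2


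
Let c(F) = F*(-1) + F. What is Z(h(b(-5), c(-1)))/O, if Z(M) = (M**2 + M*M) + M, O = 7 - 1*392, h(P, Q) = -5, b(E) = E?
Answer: -9/77 ≈ -0.11688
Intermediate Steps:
c(F) = 0 (c(F) = -F + F = 0)
O = -385 (O = 7 - 392 = -385)
Z(M) = M + 2*M**2 (Z(M) = (M**2 + M**2) + M = 2*M**2 + M = M + 2*M**2)
Z(h(b(-5), c(-1)))/O = -5*(1 + 2*(-5))/(-385) = -5*(1 - 10)*(-1/385) = -5*(-9)*(-1/385) = 45*(-1/385) = -9/77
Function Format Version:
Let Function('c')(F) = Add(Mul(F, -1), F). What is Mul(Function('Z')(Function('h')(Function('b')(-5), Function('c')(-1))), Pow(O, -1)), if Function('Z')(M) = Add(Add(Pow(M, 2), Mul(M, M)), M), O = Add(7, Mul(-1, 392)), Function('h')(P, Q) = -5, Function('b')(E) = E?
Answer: Rational(-9, 77) ≈ -0.11688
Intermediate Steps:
Function('c')(F) = 0 (Function('c')(F) = Add(Mul(-1, F), F) = 0)
O = -385 (O = Add(7, -392) = -385)
Function('Z')(M) = Add(M, Mul(2, Pow(M, 2))) (Function('Z')(M) = Add(Add(Pow(M, 2), Pow(M, 2)), M) = Add(Mul(2, Pow(M, 2)), M) = Add(M, Mul(2, Pow(M, 2))))
Mul(Function('Z')(Function('h')(Function('b')(-5), Function('c')(-1))), Pow(O, -1)) = Mul(Mul(-5, Add(1, Mul(2, -5))), Pow(-385, -1)) = Mul(Mul(-5, Add(1, -10)), Rational(-1, 385)) = Mul(Mul(-5, -9), Rational(-1, 385)) = Mul(45, Rational(-1, 385)) = Rational(-9, 77)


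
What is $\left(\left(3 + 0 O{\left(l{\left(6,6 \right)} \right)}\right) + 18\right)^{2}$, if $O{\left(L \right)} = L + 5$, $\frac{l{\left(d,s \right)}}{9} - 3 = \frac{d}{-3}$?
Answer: $441$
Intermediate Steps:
$l{\left(d,s \right)} = 27 - 3 d$ ($l{\left(d,s \right)} = 27 + 9 \frac{d}{-3} = 27 + 9 d \left(- \frac{1}{3}\right) = 27 + 9 \left(- \frac{d}{3}\right) = 27 - 3 d$)
$O{\left(L \right)} = 5 + L$
$\left(\left(3 + 0 O{\left(l{\left(6,6 \right)} \right)}\right) + 18\right)^{2} = \left(\left(3 + 0 \left(5 + \left(27 - 18\right)\right)\right) + 18\right)^{2} = \left(\left(3 + 0 \left(5 + 9\right)\right) + 18\right)^{2} = \left(\left(3 + 0 \cdot 14\right) + 18\right)^{2} = \left(\left(3 + 0\right) + 18\right)^{2} = \left(3 + 18\right)^{2} = 21^{2} = 441$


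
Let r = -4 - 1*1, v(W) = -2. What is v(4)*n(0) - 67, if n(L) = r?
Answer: -57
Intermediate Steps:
r = -5 (r = -4 - 1 = -5)
n(L) = -5
v(4)*n(0) - 67 = -2*(-5) - 67 = 10 - 67 = -57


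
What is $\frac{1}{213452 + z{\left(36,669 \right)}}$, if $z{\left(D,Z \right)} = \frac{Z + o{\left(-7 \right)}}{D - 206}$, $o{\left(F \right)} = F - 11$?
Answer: $\frac{170}{36286189} \approx 4.685 \cdot 10^{-6}$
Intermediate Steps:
$o{\left(F \right)} = -11 + F$
$z{\left(D,Z \right)} = \frac{-18 + Z}{-206 + D}$ ($z{\left(D,Z \right)} = \frac{Z - 18}{D - 206} = \frac{Z - 18}{-206 + D} = \frac{-18 + Z}{-206 + D}$)
$\frac{1}{213452 + z{\left(36,669 \right)}} = \frac{1}{213452 + \frac{-18 + 669}{-206 + 36}} = \frac{1}{213452 + \frac{1}{-170} \cdot 651} = \frac{1}{213452 - \frac{651}{170}} = \frac{1}{\frac{36286189}{170}} = \frac{170}{36286189}$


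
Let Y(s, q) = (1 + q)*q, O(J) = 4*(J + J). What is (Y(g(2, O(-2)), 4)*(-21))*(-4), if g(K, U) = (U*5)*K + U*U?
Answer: 1680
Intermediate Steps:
O(J) = 8*J (O(J) = 4*(2*J) = 8*J)
g(K, U) = U**2 + 5*K*U (g(K, U) = (5*U)*K + U**2 = 5*K*U + U**2 = U**2 + 5*K*U)
Y(s, q) = q*(1 + q)
(Y(g(2, O(-2)), 4)*(-21))*(-4) = ((4*(1 + 4))*(-21))*(-4) = ((4*5)*(-21))*(-4) = (20*(-21))*(-4) = -420*(-4) = 1680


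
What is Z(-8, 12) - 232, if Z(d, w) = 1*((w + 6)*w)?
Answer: -16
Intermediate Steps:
Z(d, w) = w*(6 + w) (Z(d, w) = 1*((6 + w)*w) = 1*(w*(6 + w)) = w*(6 + w))
Z(-8, 12) - 232 = 12*(6 + 12) - 232 = 12*18 - 232 = 216 - 232 = -16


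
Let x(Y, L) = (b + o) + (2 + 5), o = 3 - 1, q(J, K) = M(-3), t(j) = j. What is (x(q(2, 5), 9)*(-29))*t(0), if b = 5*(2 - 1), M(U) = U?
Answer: 0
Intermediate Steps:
q(J, K) = -3
b = 5 (b = 5*1 = 5)
o = 2
x(Y, L) = 14 (x(Y, L) = (5 + 2) + (2 + 5) = 7 + 7 = 14)
(x(q(2, 5), 9)*(-29))*t(0) = (14*(-29))*0 = -406*0 = 0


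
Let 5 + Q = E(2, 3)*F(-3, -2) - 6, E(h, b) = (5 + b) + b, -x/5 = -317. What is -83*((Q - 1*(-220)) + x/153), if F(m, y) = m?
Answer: -2366579/153 ≈ -15468.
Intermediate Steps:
x = 1585 (x = -5*(-317) = 1585)
E(h, b) = 5 + 2*b
Q = -44 (Q = -5 + ((5 + 2*3)*(-3) - 6) = -5 + ((5 + 6)*(-3) - 6) = -5 + (11*(-3) - 6) = -5 + (-33 - 6) = -5 - 39 = -44)
-83*((Q - 1*(-220)) + x/153) = -83*((-44 - 1*(-220)) + 1585/153) = -83*((-44 + 220) + 1585*(1/153)) = -83*(176 + 1585/153) = -83*28513/153 = -2366579/153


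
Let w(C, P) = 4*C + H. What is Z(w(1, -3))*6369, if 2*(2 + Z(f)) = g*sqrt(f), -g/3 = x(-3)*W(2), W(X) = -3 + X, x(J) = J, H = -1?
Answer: -12738 - 57321*sqrt(3)/2 ≈ -62379.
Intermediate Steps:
w(C, P) = -1 + 4*C (w(C, P) = 4*C - 1 = -1 + 4*C)
g = -9 (g = -(-9)*(-3 + 2) = -(-9)*(-1) = -3*3 = -9)
Z(f) = -2 - 9*sqrt(f)/2 (Z(f) = -2 + (-9*sqrt(f))/2 = -2 - 9*sqrt(f)/2)
Z(w(1, -3))*6369 = (-2 - 9*sqrt(-1 + 4*1)/2)*6369 = (-2 - 9*sqrt(-1 + 4)/2)*6369 = (-2 - 9*sqrt(3)/2)*6369 = -12738 - 57321*sqrt(3)/2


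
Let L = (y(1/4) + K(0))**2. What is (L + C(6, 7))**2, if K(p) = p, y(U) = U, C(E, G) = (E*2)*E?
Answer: 1329409/256 ≈ 5193.0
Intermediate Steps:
C(E, G) = 2*E**2 (C(E, G) = (2*E)*E = 2*E**2)
L = 1/16 (L = (1/4 + 0)**2 = (1/4)**2 = 1/16 ≈ 0.062500)
(L + C(6, 7))**2 = (1/16 + 2*6**2)**2 = (1/16 + 2*36)**2 = (1/16 + 72)**2 = (1153/16)**2 = 1329409/256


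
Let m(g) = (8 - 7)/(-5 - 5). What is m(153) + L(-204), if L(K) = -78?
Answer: -781/10 ≈ -78.100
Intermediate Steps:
m(g) = -1/10 (m(g) = 1/(-10) = 1*(-1/10) = -1/10)
m(153) + L(-204) = -1/10 - 78 = -781/10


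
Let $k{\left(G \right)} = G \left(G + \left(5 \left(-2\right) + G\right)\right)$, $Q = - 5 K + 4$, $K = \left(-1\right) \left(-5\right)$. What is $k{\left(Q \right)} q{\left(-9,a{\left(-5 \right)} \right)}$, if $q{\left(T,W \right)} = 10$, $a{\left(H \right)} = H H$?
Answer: $10920$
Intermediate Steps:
$a{\left(H \right)} = H^{2}$
$K = 5$
$Q = -21$ ($Q = \left(-5\right) 5 + 4 = -25 + 4 = -21$)
$k{\left(G \right)} = G \left(-10 + 2 G\right)$ ($k{\left(G \right)} = G \left(G + \left(-10 + G\right)\right) = G \left(-10 + 2 G\right)$)
$k{\left(Q \right)} q{\left(-9,a{\left(-5 \right)} \right)} = 2 \left(-21\right) \left(-5 - 21\right) 10 = 2 \left(-21\right) \left(-26\right) 10 = 1092 \cdot 10 = 10920$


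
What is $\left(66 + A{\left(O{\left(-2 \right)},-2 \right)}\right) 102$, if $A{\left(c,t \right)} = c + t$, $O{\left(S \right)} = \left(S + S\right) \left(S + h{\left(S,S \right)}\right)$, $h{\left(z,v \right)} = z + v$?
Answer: $8976$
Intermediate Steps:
$h{\left(z,v \right)} = v + z$
$O{\left(S \right)} = 6 S^{2}$ ($O{\left(S \right)} = \left(S + S\right) \left(S + \left(S + S\right)\right) = 2 S \left(S + 2 S\right) = 2 S 3 S = 6 S^{2}$)
$\left(66 + A{\left(O{\left(-2 \right)},-2 \right)}\right) 102 = \left(66 - \left(2 - 6 \left(-2\right)^{2}\right)\right) 102 = \left(66 + \left(6 \cdot 4 - 2\right)\right) 102 = \left(66 + \left(24 - 2\right)\right) 102 = \left(66 + 22\right) 102 = 88 \cdot 102 = 8976$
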